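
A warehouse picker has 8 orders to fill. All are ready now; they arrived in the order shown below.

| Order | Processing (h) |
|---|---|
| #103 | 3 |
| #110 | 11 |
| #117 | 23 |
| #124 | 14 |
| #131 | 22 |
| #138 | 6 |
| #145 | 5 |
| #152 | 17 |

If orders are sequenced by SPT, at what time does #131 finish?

SPT (increasing processing time): #103 #145 #138 #110 #124 #152 #131 #117.
#103: 0→3
#145: 3→8
#138: 8→14
#110: 14→25
#124: 25→39
#152: 39→56
#131: 56→78

78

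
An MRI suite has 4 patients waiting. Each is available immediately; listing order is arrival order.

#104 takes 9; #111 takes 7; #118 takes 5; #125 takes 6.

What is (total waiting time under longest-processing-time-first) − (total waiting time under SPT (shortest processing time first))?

LPT (decreasing processing time): #104 #111 #125 #118.
#104: waits 0, runs 0→9
#111: waits 9, runs 9→16
#125: waits 16, runs 16→22
#118: waits 22, runs 22→27
Sum = 0+9+16+22 = 47.
SPT (increasing processing time): #118 #125 #111 #104.
#118: waits 0, runs 0→5
#125: waits 5, runs 5→11
#111: waits 11, runs 11→18
#104: waits 18, runs 18→27
Sum = 0+5+11+18 = 34.
Difference = 47 − 34 = 13.

13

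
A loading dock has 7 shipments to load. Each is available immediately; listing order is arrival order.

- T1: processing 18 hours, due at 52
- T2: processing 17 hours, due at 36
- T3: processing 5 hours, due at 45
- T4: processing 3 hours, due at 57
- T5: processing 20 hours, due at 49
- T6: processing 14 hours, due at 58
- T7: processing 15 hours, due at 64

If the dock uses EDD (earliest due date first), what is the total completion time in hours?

EDD (increasing due date): T2 T3 T5 T1 T4 T6 T7.
T2: 0→17
T3: 17→22
T5: 22→42
T1: 42→60
T4: 60→63
T6: 63→77
T7: 77→92
Sum = 17+22+42+60+63+77+92 = 373.

373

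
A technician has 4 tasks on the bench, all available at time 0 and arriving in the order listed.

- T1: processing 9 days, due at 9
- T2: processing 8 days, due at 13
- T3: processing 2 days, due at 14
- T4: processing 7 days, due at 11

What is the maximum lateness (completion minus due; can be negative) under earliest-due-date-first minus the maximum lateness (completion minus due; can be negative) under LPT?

-1

EDD (increasing due date): T1 T4 T2 T3.
T1: 0→9, due 9, lateness 0
T4: 9→16, due 11, lateness 5
T2: 16→24, due 13, lateness 11
T3: 24→26, due 14, lateness 12
Maximum = 12.
LPT (decreasing processing time): T1 T2 T4 T3.
T1: 0→9, due 9, lateness 0
T2: 9→17, due 13, lateness 4
T4: 17→24, due 11, lateness 13
T3: 24→26, due 14, lateness 12
Maximum = 13.
Difference = 12 − 13 = -1.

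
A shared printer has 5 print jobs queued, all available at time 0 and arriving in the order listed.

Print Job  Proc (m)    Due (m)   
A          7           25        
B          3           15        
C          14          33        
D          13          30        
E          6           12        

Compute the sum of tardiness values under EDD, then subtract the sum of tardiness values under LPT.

-55

EDD (increasing due date): E B A D C.
E: 0→6, due 12, tardiness 0
B: 6→9, due 15, tardiness 0
A: 9→16, due 25, tardiness 0
D: 16→29, due 30, tardiness 0
C: 29→43, due 33, tardiness 10
Sum = 0+0+0+0+10 = 10.
LPT (decreasing processing time): C D A E B.
C: 0→14, due 33, tardiness 0
D: 14→27, due 30, tardiness 0
A: 27→34, due 25, tardiness 9
E: 34→40, due 12, tardiness 28
B: 40→43, due 15, tardiness 28
Sum = 0+0+9+28+28 = 65.
Difference = 10 − 65 = -55.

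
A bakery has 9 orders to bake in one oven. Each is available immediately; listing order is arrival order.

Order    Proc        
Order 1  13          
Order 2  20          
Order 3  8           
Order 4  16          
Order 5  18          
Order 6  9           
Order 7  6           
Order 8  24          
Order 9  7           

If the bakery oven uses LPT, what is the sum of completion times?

LPT (decreasing processing time): Order 8 Order 2 Order 5 Order 4 Order 1 Order 6 Order 3 Order 9 Order 7.
Order 8: 0→24
Order 2: 24→44
Order 5: 44→62
Order 4: 62→78
Order 1: 78→91
Order 6: 91→100
Order 3: 100→108
Order 9: 108→115
Order 7: 115→121
Sum = 24+44+62+78+91+100+108+115+121 = 743.

743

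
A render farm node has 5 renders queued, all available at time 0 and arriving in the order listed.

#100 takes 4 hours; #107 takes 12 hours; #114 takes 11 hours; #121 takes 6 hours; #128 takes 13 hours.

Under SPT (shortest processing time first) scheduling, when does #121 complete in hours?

SPT (increasing processing time): #100 #121 #114 #107 #128.
#100: 0→4
#121: 4→10

10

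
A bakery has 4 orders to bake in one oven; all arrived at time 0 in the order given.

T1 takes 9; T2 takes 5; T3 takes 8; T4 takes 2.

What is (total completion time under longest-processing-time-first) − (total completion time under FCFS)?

LPT (decreasing processing time): T1 T3 T2 T4.
T1: 0→9
T3: 9→17
T2: 17→22
T4: 22→24
Sum = 9+17+22+24 = 72.
FIFO (arrival order): T1 T2 T3 T4.
T1: 0→9
T2: 9→14
T3: 14→22
T4: 22→24
Sum = 9+14+22+24 = 69.
Difference = 72 − 69 = 3.

3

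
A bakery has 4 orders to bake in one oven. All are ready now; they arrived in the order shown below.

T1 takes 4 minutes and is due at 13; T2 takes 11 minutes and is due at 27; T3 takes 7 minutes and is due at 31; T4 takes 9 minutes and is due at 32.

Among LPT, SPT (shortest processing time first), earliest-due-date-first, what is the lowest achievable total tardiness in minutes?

LPT (decreasing processing time): T2 T4 T3 T1.
T2: 0→11, due 27, tardiness 0
T4: 11→20, due 32, tardiness 0
T3: 20→27, due 31, tardiness 0
T1: 27→31, due 13, tardiness 18
Sum = 0+0+0+18 = 18.
SPT (increasing processing time): T1 T3 T4 T2.
T1: 0→4, due 13, tardiness 0
T3: 4→11, due 31, tardiness 0
T4: 11→20, due 32, tardiness 0
T2: 20→31, due 27, tardiness 4
Sum = 0+0+0+4 = 4.
EDD (increasing due date): T1 T2 T3 T4.
T1: 0→4, due 13, tardiness 0
T2: 4→15, due 27, tardiness 0
T3: 15→22, due 31, tardiness 0
T4: 22→31, due 32, tardiness 0
Sum = 0+0+0+0 = 0.
LPT 18, SPT 4, EDD 0 → minimum 0.

0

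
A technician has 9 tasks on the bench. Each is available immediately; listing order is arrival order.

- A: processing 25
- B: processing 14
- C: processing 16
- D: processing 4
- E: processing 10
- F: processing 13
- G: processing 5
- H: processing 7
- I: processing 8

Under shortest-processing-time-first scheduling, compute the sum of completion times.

SPT (increasing processing time): D G H I E F B C A.
D: 0→4
G: 4→9
H: 9→16
I: 16→24
E: 24→34
F: 34→47
B: 47→61
C: 61→77
A: 77→102
Sum = 4+9+16+24+34+47+61+77+102 = 374.

374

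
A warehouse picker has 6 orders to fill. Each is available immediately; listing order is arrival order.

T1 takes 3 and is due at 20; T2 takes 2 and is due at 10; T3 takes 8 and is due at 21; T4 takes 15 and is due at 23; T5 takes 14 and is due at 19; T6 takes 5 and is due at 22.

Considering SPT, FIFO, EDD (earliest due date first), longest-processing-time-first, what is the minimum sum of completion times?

SPT (increasing processing time): T2 T1 T6 T3 T5 T4.
T2: 0→2
T1: 2→5
T6: 5→10
T3: 10→18
T5: 18→32
T4: 32→47
Sum = 2+5+10+18+32+47 = 114.
FIFO (arrival order): T1 T2 T3 T4 T5 T6.
T1: 0→3
T2: 3→5
T3: 5→13
T4: 13→28
T5: 28→42
T6: 42→47
Sum = 3+5+13+28+42+47 = 138.
EDD (increasing due date): T2 T5 T1 T3 T6 T4.
T2: 0→2
T5: 2→16
T1: 16→19
T3: 19→27
T6: 27→32
T4: 32→47
Sum = 2+16+19+27+32+47 = 143.
LPT (decreasing processing time): T4 T5 T3 T6 T1 T2.
T4: 0→15
T5: 15→29
T3: 29→37
T6: 37→42
T1: 42→45
T2: 45→47
Sum = 15+29+37+42+45+47 = 215.
SPT 114, FIFO 138, EDD 143, LPT 215 → minimum 114.

114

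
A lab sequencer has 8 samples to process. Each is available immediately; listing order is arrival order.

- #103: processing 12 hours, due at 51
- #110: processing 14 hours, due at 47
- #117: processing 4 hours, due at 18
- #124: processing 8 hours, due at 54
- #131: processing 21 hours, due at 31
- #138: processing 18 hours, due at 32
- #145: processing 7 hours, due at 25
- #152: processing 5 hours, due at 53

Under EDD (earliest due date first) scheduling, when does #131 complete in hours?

EDD (increasing due date): #117 #145 #131 #138 #110 #103 #152 #124.
#117: 0→4
#145: 4→11
#131: 11→32

32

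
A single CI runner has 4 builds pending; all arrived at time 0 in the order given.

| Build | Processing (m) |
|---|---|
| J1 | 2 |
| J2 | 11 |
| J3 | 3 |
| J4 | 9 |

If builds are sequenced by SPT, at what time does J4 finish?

SPT (increasing processing time): J1 J3 J4 J2.
J1: 0→2
J3: 2→5
J4: 5→14

14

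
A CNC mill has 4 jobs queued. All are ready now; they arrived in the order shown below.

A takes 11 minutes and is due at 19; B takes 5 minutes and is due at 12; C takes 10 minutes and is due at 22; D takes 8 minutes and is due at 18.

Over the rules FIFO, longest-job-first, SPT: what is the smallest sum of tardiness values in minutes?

FIFO (arrival order): A B C D.
A: 0→11, due 19, tardiness 0
B: 11→16, due 12, tardiness 4
C: 16→26, due 22, tardiness 4
D: 26→34, due 18, tardiness 16
Sum = 0+4+4+16 = 24.
LPT (decreasing processing time): A C D B.
A: 0→11, due 19, tardiness 0
C: 11→21, due 22, tardiness 0
D: 21→29, due 18, tardiness 11
B: 29→34, due 12, tardiness 22
Sum = 0+0+11+22 = 33.
SPT (increasing processing time): B D C A.
B: 0→5, due 12, tardiness 0
D: 5→13, due 18, tardiness 0
C: 13→23, due 22, tardiness 1
A: 23→34, due 19, tardiness 15
Sum = 0+0+1+15 = 16.
FIFO 24, LPT 33, SPT 16 → minimum 16.

16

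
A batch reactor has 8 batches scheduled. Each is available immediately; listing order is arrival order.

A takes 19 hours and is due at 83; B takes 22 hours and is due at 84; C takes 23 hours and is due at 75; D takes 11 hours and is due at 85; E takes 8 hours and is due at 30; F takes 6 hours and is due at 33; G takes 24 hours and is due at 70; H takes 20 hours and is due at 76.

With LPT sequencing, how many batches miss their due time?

LPT (decreasing processing time): G C B H A D E F.
G: 0→24, due 70, tardiness 0
C: 24→47, due 75, tardiness 0
B: 47→69, due 84, tardiness 0
H: 69→89, due 76, tardiness 13
A: 89→108, due 83, tardiness 25
D: 108→119, due 85, tardiness 34
E: 119→127, due 30, tardiness 97
F: 127→133, due 33, tardiness 100
Late batches: 5.

5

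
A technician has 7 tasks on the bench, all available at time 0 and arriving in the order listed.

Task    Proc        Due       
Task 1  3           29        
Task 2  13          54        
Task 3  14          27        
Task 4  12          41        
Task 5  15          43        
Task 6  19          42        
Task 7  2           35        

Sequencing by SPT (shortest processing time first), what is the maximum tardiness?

36

SPT (increasing processing time): Task 7 Task 1 Task 4 Task 2 Task 3 Task 5 Task 6.
Task 7: 0→2, due 35, tardiness 0
Task 1: 2→5, due 29, tardiness 0
Task 4: 5→17, due 41, tardiness 0
Task 2: 17→30, due 54, tardiness 0
Task 3: 30→44, due 27, tardiness 17
Task 5: 44→59, due 43, tardiness 16
Task 6: 59→78, due 42, tardiness 36
Maximum = 36.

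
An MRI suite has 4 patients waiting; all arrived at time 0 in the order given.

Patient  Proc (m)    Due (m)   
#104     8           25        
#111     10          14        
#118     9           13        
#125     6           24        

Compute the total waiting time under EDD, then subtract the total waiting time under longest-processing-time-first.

-3

EDD (increasing due date): #118 #111 #125 #104.
#118: waits 0, runs 0→9
#111: waits 9, runs 9→19
#125: waits 19, runs 19→25
#104: waits 25, runs 25→33
Sum = 0+9+19+25 = 53.
LPT (decreasing processing time): #111 #118 #104 #125.
#111: waits 0, runs 0→10
#118: waits 10, runs 10→19
#104: waits 19, runs 19→27
#125: waits 27, runs 27→33
Sum = 0+10+19+27 = 56.
Difference = 53 − 56 = -3.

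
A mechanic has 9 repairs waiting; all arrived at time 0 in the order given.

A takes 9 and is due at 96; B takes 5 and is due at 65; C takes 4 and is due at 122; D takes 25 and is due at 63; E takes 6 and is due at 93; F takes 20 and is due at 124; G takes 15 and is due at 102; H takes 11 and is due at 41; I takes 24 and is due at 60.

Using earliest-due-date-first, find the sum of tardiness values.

0

EDD (increasing due date): H I D B E A G C F.
H: 0→11, due 41, tardiness 0
I: 11→35, due 60, tardiness 0
D: 35→60, due 63, tardiness 0
B: 60→65, due 65, tardiness 0
E: 65→71, due 93, tardiness 0
A: 71→80, due 96, tardiness 0
G: 80→95, due 102, tardiness 0
C: 95→99, due 122, tardiness 0
F: 99→119, due 124, tardiness 0
Sum = 0+0+0+0+0+0+0+0+0 = 0.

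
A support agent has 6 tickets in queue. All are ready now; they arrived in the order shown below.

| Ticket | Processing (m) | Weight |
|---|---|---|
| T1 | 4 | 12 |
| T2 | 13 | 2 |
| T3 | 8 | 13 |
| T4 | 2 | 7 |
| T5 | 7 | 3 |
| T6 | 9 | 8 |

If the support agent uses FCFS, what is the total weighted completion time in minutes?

1042

FIFO (arrival order): T1 T2 T3 T4 T5 T6.
T1: finishes 4, weight 12, w·C = 48
T2: finishes 17, weight 2, w·C = 34
T3: finishes 25, weight 13, w·C = 325
T4: finishes 27, weight 7, w·C = 189
T5: finishes 34, weight 3, w·C = 102
T6: finishes 43, weight 8, w·C = 344
Sum = 48+34+325+189+102+344 = 1042.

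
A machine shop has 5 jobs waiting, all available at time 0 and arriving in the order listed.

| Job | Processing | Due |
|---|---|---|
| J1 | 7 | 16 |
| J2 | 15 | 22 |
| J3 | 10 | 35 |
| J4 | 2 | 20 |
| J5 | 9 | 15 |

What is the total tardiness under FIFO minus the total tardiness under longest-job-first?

FIFO (arrival order): J1 J2 J3 J4 J5.
J1: 0→7, due 16, tardiness 0
J2: 7→22, due 22, tardiness 0
J3: 22→32, due 35, tardiness 0
J4: 32→34, due 20, tardiness 14
J5: 34→43, due 15, tardiness 28
Sum = 0+0+0+14+28 = 42.
LPT (decreasing processing time): J2 J3 J5 J1 J4.
J2: 0→15, due 22, tardiness 0
J3: 15→25, due 35, tardiness 0
J5: 25→34, due 15, tardiness 19
J1: 34→41, due 16, tardiness 25
J4: 41→43, due 20, tardiness 23
Sum = 0+0+19+25+23 = 67.
Difference = 42 − 67 = -25.

-25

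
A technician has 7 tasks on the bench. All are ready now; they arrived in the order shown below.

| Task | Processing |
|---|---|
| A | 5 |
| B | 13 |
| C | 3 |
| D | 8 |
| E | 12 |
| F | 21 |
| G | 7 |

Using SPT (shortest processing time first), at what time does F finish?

69

SPT (increasing processing time): C A G D E B F.
C: 0→3
A: 3→8
G: 8→15
D: 15→23
E: 23→35
B: 35→48
F: 48→69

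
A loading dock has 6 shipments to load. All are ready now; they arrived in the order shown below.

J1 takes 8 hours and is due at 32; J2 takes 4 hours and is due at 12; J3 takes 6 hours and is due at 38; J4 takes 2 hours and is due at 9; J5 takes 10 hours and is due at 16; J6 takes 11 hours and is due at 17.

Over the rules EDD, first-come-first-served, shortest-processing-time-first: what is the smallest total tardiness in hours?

EDD (increasing due date): J4 J2 J5 J6 J1 J3.
J4: 0→2, due 9, tardiness 0
J2: 2→6, due 12, tardiness 0
J5: 6→16, due 16, tardiness 0
J6: 16→27, due 17, tardiness 10
J1: 27→35, due 32, tardiness 3
J3: 35→41, due 38, tardiness 3
Sum = 0+0+0+10+3+3 = 16.
FIFO (arrival order): J1 J2 J3 J4 J5 J6.
J1: 0→8, due 32, tardiness 0
J2: 8→12, due 12, tardiness 0
J3: 12→18, due 38, tardiness 0
J4: 18→20, due 9, tardiness 11
J5: 20→30, due 16, tardiness 14
J6: 30→41, due 17, tardiness 24
Sum = 0+0+0+11+14+24 = 49.
SPT (increasing processing time): J4 J2 J3 J1 J5 J6.
J4: 0→2, due 9, tardiness 0
J2: 2→6, due 12, tardiness 0
J3: 6→12, due 38, tardiness 0
J1: 12→20, due 32, tardiness 0
J5: 20→30, due 16, tardiness 14
J6: 30→41, due 17, tardiness 24
Sum = 0+0+0+0+14+24 = 38.
EDD 16, FIFO 49, SPT 38 → minimum 16.

16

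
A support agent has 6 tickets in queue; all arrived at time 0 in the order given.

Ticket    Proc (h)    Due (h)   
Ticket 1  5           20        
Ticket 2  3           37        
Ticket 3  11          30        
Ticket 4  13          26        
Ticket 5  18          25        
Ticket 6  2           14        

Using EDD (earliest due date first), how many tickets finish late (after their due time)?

EDD (increasing due date): Ticket 6 Ticket 1 Ticket 5 Ticket 4 Ticket 3 Ticket 2.
Ticket 6: 0→2, due 14, tardiness 0
Ticket 1: 2→7, due 20, tardiness 0
Ticket 5: 7→25, due 25, tardiness 0
Ticket 4: 25→38, due 26, tardiness 12
Ticket 3: 38→49, due 30, tardiness 19
Ticket 2: 49→52, due 37, tardiness 15
Late tickets: 3.

3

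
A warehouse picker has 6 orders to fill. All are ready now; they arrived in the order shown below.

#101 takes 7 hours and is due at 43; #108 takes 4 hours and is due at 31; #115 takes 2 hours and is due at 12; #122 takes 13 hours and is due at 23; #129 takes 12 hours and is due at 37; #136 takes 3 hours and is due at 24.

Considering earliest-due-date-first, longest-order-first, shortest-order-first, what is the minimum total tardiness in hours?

EDD (increasing due date): #115 #122 #136 #108 #129 #101.
#115: 0→2, due 12, tardiness 0
#122: 2→15, due 23, tardiness 0
#136: 15→18, due 24, tardiness 0
#108: 18→22, due 31, tardiness 0
#129: 22→34, due 37, tardiness 0
#101: 34→41, due 43, tardiness 0
Sum = 0+0+0+0+0+0 = 0.
LPT (decreasing processing time): #122 #129 #101 #108 #136 #115.
#122: 0→13, due 23, tardiness 0
#129: 13→25, due 37, tardiness 0
#101: 25→32, due 43, tardiness 0
#108: 32→36, due 31, tardiness 5
#136: 36→39, due 24, tardiness 15
#115: 39→41, due 12, tardiness 29
Sum = 0+0+0+5+15+29 = 49.
SPT (increasing processing time): #115 #136 #108 #101 #129 #122.
#115: 0→2, due 12, tardiness 0
#136: 2→5, due 24, tardiness 0
#108: 5→9, due 31, tardiness 0
#101: 9→16, due 43, tardiness 0
#129: 16→28, due 37, tardiness 0
#122: 28→41, due 23, tardiness 18
Sum = 0+0+0+0+0+18 = 18.
EDD 0, LPT 49, SPT 18 → minimum 0.

0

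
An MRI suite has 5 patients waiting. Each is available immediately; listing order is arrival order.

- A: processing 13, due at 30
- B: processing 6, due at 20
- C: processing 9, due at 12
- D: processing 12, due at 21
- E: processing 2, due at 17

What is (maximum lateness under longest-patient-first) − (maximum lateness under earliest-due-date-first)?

13

LPT (decreasing processing time): A D C B E.
A: 0→13, due 30, lateness -17
D: 13→25, due 21, lateness 4
C: 25→34, due 12, lateness 22
B: 34→40, due 20, lateness 20
E: 40→42, due 17, lateness 25
Maximum = 25.
EDD (increasing due date): C E B D A.
C: 0→9, due 12, lateness -3
E: 9→11, due 17, lateness -6
B: 11→17, due 20, lateness -3
D: 17→29, due 21, lateness 8
A: 29→42, due 30, lateness 12
Maximum = 12.
Difference = 25 − 12 = 13.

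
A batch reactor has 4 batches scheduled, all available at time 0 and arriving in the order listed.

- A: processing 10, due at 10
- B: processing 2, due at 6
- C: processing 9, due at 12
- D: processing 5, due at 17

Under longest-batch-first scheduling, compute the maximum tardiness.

LPT (decreasing processing time): A C D B.
A: 0→10, due 10, tardiness 0
C: 10→19, due 12, tardiness 7
D: 19→24, due 17, tardiness 7
B: 24→26, due 6, tardiness 20
Maximum = 20.

20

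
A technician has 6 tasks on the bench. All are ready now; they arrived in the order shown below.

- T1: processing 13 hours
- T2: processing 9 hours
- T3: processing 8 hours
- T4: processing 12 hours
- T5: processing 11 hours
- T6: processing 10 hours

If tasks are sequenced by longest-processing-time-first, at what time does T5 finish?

LPT (decreasing processing time): T1 T4 T5 T6 T2 T3.
T1: 0→13
T4: 13→25
T5: 25→36

36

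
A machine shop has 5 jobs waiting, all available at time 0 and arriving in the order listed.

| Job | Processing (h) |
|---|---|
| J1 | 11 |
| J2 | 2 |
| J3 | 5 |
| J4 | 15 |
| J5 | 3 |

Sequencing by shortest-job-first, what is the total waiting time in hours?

38

SPT (increasing processing time): J2 J5 J3 J1 J4.
J2: waits 0, runs 0→2
J5: waits 2, runs 2→5
J3: waits 5, runs 5→10
J1: waits 10, runs 10→21
J4: waits 21, runs 21→36
Sum = 0+2+5+10+21 = 38.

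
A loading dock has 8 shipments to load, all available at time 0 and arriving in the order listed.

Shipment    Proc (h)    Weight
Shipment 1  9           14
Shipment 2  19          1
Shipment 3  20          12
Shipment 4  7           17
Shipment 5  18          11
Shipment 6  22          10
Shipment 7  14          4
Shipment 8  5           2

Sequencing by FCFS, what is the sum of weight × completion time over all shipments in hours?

FIFO (arrival order): Shipment 1 Shipment 2 Shipment 3 Shipment 4 Shipment 5 Shipment 6 Shipment 7 Shipment 8.
Shipment 1: finishes 9, weight 14, w·C = 126
Shipment 2: finishes 28, weight 1, w·C = 28
Shipment 3: finishes 48, weight 12, w·C = 576
Shipment 4: finishes 55, weight 17, w·C = 935
Shipment 5: finishes 73, weight 11, w·C = 803
Shipment 6: finishes 95, weight 10, w·C = 950
Shipment 7: finishes 109, weight 4, w·C = 436
Shipment 8: finishes 114, weight 2, w·C = 228
Sum = 126+28+576+935+803+950+436+228 = 4082.

4082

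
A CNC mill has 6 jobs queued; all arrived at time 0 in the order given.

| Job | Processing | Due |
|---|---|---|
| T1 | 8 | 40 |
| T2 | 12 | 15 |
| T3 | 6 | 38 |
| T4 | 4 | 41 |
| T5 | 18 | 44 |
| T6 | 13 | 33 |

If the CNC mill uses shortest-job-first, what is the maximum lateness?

17

SPT (increasing processing time): T4 T3 T1 T2 T6 T5.
T4: 0→4, due 41, lateness -37
T3: 4→10, due 38, lateness -28
T1: 10→18, due 40, lateness -22
T2: 18→30, due 15, lateness 15
T6: 30→43, due 33, lateness 10
T5: 43→61, due 44, lateness 17
Maximum = 17.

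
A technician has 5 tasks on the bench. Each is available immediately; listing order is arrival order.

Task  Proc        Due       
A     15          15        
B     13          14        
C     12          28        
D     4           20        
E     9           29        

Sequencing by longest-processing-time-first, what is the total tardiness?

79

LPT (decreasing processing time): A B C E D.
A: 0→15, due 15, tardiness 0
B: 15→28, due 14, tardiness 14
C: 28→40, due 28, tardiness 12
E: 40→49, due 29, tardiness 20
D: 49→53, due 20, tardiness 33
Sum = 0+14+12+20+33 = 79.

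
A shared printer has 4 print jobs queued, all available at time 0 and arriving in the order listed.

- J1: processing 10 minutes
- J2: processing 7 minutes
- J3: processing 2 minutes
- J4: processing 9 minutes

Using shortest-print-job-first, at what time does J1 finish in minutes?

SPT (increasing processing time): J3 J2 J4 J1.
J3: 0→2
J2: 2→9
J4: 9→18
J1: 18→28

28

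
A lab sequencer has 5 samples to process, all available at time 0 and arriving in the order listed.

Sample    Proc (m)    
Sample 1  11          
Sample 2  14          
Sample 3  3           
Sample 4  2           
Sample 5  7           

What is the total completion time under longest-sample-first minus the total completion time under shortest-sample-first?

LPT (decreasing processing time): Sample 2 Sample 1 Sample 5 Sample 3 Sample 4.
Sample 2: 0→14
Sample 1: 14→25
Sample 5: 25→32
Sample 3: 32→35
Sample 4: 35→37
Sum = 14+25+32+35+37 = 143.
SPT (increasing processing time): Sample 4 Sample 3 Sample 5 Sample 1 Sample 2.
Sample 4: 0→2
Sample 3: 2→5
Sample 5: 5→12
Sample 1: 12→23
Sample 2: 23→37
Sum = 2+5+12+23+37 = 79.
Difference = 143 − 79 = 64.

64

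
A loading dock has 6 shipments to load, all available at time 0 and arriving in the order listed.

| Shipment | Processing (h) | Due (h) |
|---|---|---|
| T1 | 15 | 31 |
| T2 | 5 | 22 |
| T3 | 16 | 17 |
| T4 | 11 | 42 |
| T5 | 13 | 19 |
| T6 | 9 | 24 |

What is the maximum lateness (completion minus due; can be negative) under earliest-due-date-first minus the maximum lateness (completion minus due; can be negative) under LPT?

EDD (increasing due date): T3 T5 T2 T6 T1 T4.
T3: 0→16, due 17, lateness -1
T5: 16→29, due 19, lateness 10
T2: 29→34, due 22, lateness 12
T6: 34→43, due 24, lateness 19
T1: 43→58, due 31, lateness 27
T4: 58→69, due 42, lateness 27
Maximum = 27.
LPT (decreasing processing time): T3 T1 T5 T4 T6 T2.
T3: 0→16, due 17, lateness -1
T1: 16→31, due 31, lateness 0
T5: 31→44, due 19, lateness 25
T4: 44→55, due 42, lateness 13
T6: 55→64, due 24, lateness 40
T2: 64→69, due 22, lateness 47
Maximum = 47.
Difference = 27 − 47 = -20.

-20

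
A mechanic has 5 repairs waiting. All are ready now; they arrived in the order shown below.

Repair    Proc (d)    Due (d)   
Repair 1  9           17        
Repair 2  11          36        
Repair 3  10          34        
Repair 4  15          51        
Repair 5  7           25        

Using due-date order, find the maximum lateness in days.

1

EDD (increasing due date): Repair 1 Repair 5 Repair 3 Repair 2 Repair 4.
Repair 1: 0→9, due 17, lateness -8
Repair 5: 9→16, due 25, lateness -9
Repair 3: 16→26, due 34, lateness -8
Repair 2: 26→37, due 36, lateness 1
Repair 4: 37→52, due 51, lateness 1
Maximum = 1.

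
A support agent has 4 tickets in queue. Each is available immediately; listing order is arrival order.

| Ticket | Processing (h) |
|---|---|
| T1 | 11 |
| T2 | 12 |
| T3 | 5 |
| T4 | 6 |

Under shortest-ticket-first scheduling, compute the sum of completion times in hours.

72

SPT (increasing processing time): T3 T4 T1 T2.
T3: 0→5
T4: 5→11
T1: 11→22
T2: 22→34
Sum = 5+11+22+34 = 72.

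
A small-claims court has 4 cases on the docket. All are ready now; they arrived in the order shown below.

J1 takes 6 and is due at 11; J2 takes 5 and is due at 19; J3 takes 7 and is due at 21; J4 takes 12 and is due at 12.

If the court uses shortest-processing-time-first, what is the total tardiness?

18

SPT (increasing processing time): J2 J1 J3 J4.
J2: 0→5, due 19, tardiness 0
J1: 5→11, due 11, tardiness 0
J3: 11→18, due 21, tardiness 0
J4: 18→30, due 12, tardiness 18
Sum = 0+0+0+18 = 18.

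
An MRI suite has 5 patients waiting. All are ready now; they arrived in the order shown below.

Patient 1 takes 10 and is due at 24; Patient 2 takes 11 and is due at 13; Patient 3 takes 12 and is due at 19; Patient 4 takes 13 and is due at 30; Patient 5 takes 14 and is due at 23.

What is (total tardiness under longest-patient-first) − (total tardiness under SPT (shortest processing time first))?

LPT (decreasing processing time): Patient 5 Patient 4 Patient 3 Patient 2 Patient 1.
Patient 5: 0→14, due 23, tardiness 0
Patient 4: 14→27, due 30, tardiness 0
Patient 3: 27→39, due 19, tardiness 20
Patient 2: 39→50, due 13, tardiness 37
Patient 1: 50→60, due 24, tardiness 36
Sum = 0+0+20+37+36 = 93.
SPT (increasing processing time): Patient 1 Patient 2 Patient 3 Patient 4 Patient 5.
Patient 1: 0→10, due 24, tardiness 0
Patient 2: 10→21, due 13, tardiness 8
Patient 3: 21→33, due 19, tardiness 14
Patient 4: 33→46, due 30, tardiness 16
Patient 5: 46→60, due 23, tardiness 37
Sum = 0+8+14+16+37 = 75.
Difference = 93 − 75 = 18.

18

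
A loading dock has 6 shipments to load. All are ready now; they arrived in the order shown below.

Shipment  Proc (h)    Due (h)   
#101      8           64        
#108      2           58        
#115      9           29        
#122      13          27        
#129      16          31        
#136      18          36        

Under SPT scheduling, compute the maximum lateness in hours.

30

SPT (increasing processing time): #108 #101 #115 #122 #129 #136.
#108: 0→2, due 58, lateness -56
#101: 2→10, due 64, lateness -54
#115: 10→19, due 29, lateness -10
#122: 19→32, due 27, lateness 5
#129: 32→48, due 31, lateness 17
#136: 48→66, due 36, lateness 30
Maximum = 30.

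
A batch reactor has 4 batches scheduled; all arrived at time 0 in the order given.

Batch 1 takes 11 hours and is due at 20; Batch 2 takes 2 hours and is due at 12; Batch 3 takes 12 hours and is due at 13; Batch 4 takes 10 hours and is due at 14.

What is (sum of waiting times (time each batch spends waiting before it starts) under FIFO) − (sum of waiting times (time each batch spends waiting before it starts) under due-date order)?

9

FIFO (arrival order): Batch 1 Batch 2 Batch 3 Batch 4.
Batch 1: waits 0, runs 0→11
Batch 2: waits 11, runs 11→13
Batch 3: waits 13, runs 13→25
Batch 4: waits 25, runs 25→35
Sum = 0+11+13+25 = 49.
EDD (increasing due date): Batch 2 Batch 3 Batch 4 Batch 1.
Batch 2: waits 0, runs 0→2
Batch 3: waits 2, runs 2→14
Batch 4: waits 14, runs 14→24
Batch 1: waits 24, runs 24→35
Sum = 0+2+14+24 = 40.
Difference = 49 − 40 = 9.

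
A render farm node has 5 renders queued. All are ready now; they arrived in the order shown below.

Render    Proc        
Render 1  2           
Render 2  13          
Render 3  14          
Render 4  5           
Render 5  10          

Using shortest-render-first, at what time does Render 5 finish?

17

SPT (increasing processing time): Render 1 Render 4 Render 5 Render 2 Render 3.
Render 1: 0→2
Render 4: 2→7
Render 5: 7→17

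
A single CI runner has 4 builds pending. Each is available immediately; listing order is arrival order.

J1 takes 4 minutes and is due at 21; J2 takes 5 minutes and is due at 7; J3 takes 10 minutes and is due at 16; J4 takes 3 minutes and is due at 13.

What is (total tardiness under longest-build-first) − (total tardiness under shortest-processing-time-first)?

LPT (decreasing processing time): J3 J2 J1 J4.
J3: 0→10, due 16, tardiness 0
J2: 10→15, due 7, tardiness 8
J1: 15→19, due 21, tardiness 0
J4: 19→22, due 13, tardiness 9
Sum = 0+8+0+9 = 17.
SPT (increasing processing time): J4 J1 J2 J3.
J4: 0→3, due 13, tardiness 0
J1: 3→7, due 21, tardiness 0
J2: 7→12, due 7, tardiness 5
J3: 12→22, due 16, tardiness 6
Sum = 0+0+5+6 = 11.
Difference = 17 − 11 = 6.

6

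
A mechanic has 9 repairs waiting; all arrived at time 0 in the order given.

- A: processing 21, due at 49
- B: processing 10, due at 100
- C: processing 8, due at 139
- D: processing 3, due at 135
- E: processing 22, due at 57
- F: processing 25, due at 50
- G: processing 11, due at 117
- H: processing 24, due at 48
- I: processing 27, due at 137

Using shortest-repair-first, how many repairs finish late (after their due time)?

SPT (increasing processing time): D C B G A E H F I.
D: 0→3, due 135, tardiness 0
C: 3→11, due 139, tardiness 0
B: 11→21, due 100, tardiness 0
G: 21→32, due 117, tardiness 0
A: 32→53, due 49, tardiness 4
E: 53→75, due 57, tardiness 18
H: 75→99, due 48, tardiness 51
F: 99→124, due 50, tardiness 74
I: 124→151, due 137, tardiness 14
Late repairs: 5.

5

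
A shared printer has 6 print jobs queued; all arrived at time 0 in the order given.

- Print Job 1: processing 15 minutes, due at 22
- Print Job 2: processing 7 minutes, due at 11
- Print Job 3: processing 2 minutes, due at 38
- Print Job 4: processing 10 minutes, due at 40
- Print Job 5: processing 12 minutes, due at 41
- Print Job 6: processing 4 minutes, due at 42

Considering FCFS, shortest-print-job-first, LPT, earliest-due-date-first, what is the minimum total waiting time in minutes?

FIFO (arrival order): Print Job 1 Print Job 2 Print Job 3 Print Job 4 Print Job 5 Print Job 6.
Print Job 1: waits 0, runs 0→15
Print Job 2: waits 15, runs 15→22
Print Job 3: waits 22, runs 22→24
Print Job 4: waits 24, runs 24→34
Print Job 5: waits 34, runs 34→46
Print Job 6: waits 46, runs 46→50
Sum = 0+15+22+24+34+46 = 141.
SPT (increasing processing time): Print Job 3 Print Job 6 Print Job 2 Print Job 4 Print Job 5 Print Job 1.
Print Job 3: waits 0, runs 0→2
Print Job 6: waits 2, runs 2→6
Print Job 2: waits 6, runs 6→13
Print Job 4: waits 13, runs 13→23
Print Job 5: waits 23, runs 23→35
Print Job 1: waits 35, runs 35→50
Sum = 0+2+6+13+23+35 = 79.
LPT (decreasing processing time): Print Job 1 Print Job 5 Print Job 4 Print Job 2 Print Job 6 Print Job 3.
Print Job 1: waits 0, runs 0→15
Print Job 5: waits 15, runs 15→27
Print Job 4: waits 27, runs 27→37
Print Job 2: waits 37, runs 37→44
Print Job 6: waits 44, runs 44→48
Print Job 3: waits 48, runs 48→50
Sum = 0+15+27+37+44+48 = 171.
EDD (increasing due date): Print Job 2 Print Job 1 Print Job 3 Print Job 4 Print Job 5 Print Job 6.
Print Job 2: waits 0, runs 0→7
Print Job 1: waits 7, runs 7→22
Print Job 3: waits 22, runs 22→24
Print Job 4: waits 24, runs 24→34
Print Job 5: waits 34, runs 34→46
Print Job 6: waits 46, runs 46→50
Sum = 0+7+22+24+34+46 = 133.
FIFO 141, SPT 79, LPT 171, EDD 133 → minimum 79.

79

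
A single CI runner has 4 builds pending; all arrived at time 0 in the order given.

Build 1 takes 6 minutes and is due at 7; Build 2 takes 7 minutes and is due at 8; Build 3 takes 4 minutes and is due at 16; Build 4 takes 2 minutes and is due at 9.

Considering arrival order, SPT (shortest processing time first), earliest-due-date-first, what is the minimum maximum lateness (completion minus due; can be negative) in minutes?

FIFO (arrival order): Build 1 Build 2 Build 3 Build 4.
Build 1: 0→6, due 7, lateness -1
Build 2: 6→13, due 8, lateness 5
Build 3: 13→17, due 16, lateness 1
Build 4: 17→19, due 9, lateness 10
Maximum = 10.
SPT (increasing processing time): Build 4 Build 3 Build 1 Build 2.
Build 4: 0→2, due 9, lateness -7
Build 3: 2→6, due 16, lateness -10
Build 1: 6→12, due 7, lateness 5
Build 2: 12→19, due 8, lateness 11
Maximum = 11.
EDD (increasing due date): Build 1 Build 2 Build 4 Build 3.
Build 1: 0→6, due 7, lateness -1
Build 2: 6→13, due 8, lateness 5
Build 4: 13→15, due 9, lateness 6
Build 3: 15→19, due 16, lateness 3
Maximum = 6.
FIFO 10, SPT 11, EDD 6 → minimum 6.

6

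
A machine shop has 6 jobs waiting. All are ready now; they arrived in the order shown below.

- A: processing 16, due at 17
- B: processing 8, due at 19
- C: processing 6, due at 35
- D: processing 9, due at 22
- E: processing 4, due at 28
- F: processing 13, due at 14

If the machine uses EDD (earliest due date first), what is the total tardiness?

EDD (increasing due date): F A B D E C.
F: 0→13, due 14, tardiness 0
A: 13→29, due 17, tardiness 12
B: 29→37, due 19, tardiness 18
D: 37→46, due 22, tardiness 24
E: 46→50, due 28, tardiness 22
C: 50→56, due 35, tardiness 21
Sum = 0+12+18+24+22+21 = 97.

97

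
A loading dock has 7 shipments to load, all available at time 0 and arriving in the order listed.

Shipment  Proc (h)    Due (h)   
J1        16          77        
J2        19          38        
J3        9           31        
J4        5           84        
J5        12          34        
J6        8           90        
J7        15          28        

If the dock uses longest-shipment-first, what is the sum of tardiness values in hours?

90

LPT (decreasing processing time): J2 J1 J7 J5 J3 J6 J4.
J2: 0→19, due 38, tardiness 0
J1: 19→35, due 77, tardiness 0
J7: 35→50, due 28, tardiness 22
J5: 50→62, due 34, tardiness 28
J3: 62→71, due 31, tardiness 40
J6: 71→79, due 90, tardiness 0
J4: 79→84, due 84, tardiness 0
Sum = 0+0+22+28+40+0+0 = 90.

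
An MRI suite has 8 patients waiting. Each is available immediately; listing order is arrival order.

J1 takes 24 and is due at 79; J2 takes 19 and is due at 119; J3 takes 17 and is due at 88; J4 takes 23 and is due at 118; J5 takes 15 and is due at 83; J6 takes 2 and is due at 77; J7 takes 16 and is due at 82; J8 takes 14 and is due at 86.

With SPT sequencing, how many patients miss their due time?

SPT (increasing processing time): J6 J8 J5 J7 J3 J2 J4 J1.
J6: 0→2, due 77, tardiness 0
J8: 2→16, due 86, tardiness 0
J5: 16→31, due 83, tardiness 0
J7: 31→47, due 82, tardiness 0
J3: 47→64, due 88, tardiness 0
J2: 64→83, due 119, tardiness 0
J4: 83→106, due 118, tardiness 0
J1: 106→130, due 79, tardiness 51
Late patients: 1.

1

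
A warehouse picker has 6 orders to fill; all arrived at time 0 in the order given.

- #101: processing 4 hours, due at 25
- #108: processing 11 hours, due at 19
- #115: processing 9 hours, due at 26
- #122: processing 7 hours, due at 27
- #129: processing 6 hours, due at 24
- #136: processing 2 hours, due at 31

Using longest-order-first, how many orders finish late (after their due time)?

LPT (decreasing processing time): #108 #115 #122 #129 #101 #136.
#108: 0→11, due 19, tardiness 0
#115: 11→20, due 26, tardiness 0
#122: 20→27, due 27, tardiness 0
#129: 27→33, due 24, tardiness 9
#101: 33→37, due 25, tardiness 12
#136: 37→39, due 31, tardiness 8
Late orders: 3.

3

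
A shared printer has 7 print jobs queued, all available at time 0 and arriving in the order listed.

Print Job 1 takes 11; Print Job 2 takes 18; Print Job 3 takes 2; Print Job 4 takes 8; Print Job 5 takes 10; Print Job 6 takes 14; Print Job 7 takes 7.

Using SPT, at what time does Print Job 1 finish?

38

SPT (increasing processing time): Print Job 3 Print Job 7 Print Job 4 Print Job 5 Print Job 1 Print Job 6 Print Job 2.
Print Job 3: 0→2
Print Job 7: 2→9
Print Job 4: 9→17
Print Job 5: 17→27
Print Job 1: 27→38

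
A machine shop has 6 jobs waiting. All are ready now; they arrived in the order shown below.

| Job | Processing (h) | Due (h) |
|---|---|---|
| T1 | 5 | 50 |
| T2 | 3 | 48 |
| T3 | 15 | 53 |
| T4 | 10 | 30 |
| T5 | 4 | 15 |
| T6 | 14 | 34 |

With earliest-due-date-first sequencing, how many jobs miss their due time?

EDD (increasing due date): T5 T4 T6 T2 T1 T3.
T5: 0→4, due 15, tardiness 0
T4: 4→14, due 30, tardiness 0
T6: 14→28, due 34, tardiness 0
T2: 28→31, due 48, tardiness 0
T1: 31→36, due 50, tardiness 0
T3: 36→51, due 53, tardiness 0
Late jobs: 0.

0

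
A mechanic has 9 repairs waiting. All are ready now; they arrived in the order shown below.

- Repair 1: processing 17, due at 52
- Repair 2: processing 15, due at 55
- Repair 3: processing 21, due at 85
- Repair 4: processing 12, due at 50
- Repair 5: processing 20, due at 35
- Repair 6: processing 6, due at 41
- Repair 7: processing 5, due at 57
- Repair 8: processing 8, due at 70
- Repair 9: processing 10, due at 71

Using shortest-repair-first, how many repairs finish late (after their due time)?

SPT (increasing processing time): Repair 7 Repair 6 Repair 8 Repair 9 Repair 4 Repair 2 Repair 1 Repair 5 Repair 3.
Repair 7: 0→5, due 57, tardiness 0
Repair 6: 5→11, due 41, tardiness 0
Repair 8: 11→19, due 70, tardiness 0
Repair 9: 19→29, due 71, tardiness 0
Repair 4: 29→41, due 50, tardiness 0
Repair 2: 41→56, due 55, tardiness 1
Repair 1: 56→73, due 52, tardiness 21
Repair 5: 73→93, due 35, tardiness 58
Repair 3: 93→114, due 85, tardiness 29
Late repairs: 4.

4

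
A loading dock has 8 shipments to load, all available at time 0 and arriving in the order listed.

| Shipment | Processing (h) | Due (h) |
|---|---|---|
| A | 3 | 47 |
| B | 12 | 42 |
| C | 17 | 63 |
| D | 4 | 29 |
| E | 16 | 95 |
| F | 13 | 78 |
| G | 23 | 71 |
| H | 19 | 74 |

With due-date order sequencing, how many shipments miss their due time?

EDD (increasing due date): D B A C G H F E.
D: 0→4, due 29, tardiness 0
B: 4→16, due 42, tardiness 0
A: 16→19, due 47, tardiness 0
C: 19→36, due 63, tardiness 0
G: 36→59, due 71, tardiness 0
H: 59→78, due 74, tardiness 4
F: 78→91, due 78, tardiness 13
E: 91→107, due 95, tardiness 12
Late shipments: 3.

3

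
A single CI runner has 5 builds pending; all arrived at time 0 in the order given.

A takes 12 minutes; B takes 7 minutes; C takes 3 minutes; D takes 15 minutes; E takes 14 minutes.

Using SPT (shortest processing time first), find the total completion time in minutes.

122

SPT (increasing processing time): C B A E D.
C: 0→3
B: 3→10
A: 10→22
E: 22→36
D: 36→51
Sum = 3+10+22+36+51 = 122.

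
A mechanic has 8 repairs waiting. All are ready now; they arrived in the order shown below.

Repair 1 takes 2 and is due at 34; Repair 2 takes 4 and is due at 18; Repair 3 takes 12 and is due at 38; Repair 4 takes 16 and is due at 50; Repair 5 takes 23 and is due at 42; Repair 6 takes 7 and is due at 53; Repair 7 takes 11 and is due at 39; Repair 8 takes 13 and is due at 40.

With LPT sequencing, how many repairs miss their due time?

LPT (decreasing processing time): Repair 5 Repair 4 Repair 8 Repair 3 Repair 7 Repair 6 Repair 2 Repair 1.
Repair 5: 0→23, due 42, tardiness 0
Repair 4: 23→39, due 50, tardiness 0
Repair 8: 39→52, due 40, tardiness 12
Repair 3: 52→64, due 38, tardiness 26
Repair 7: 64→75, due 39, tardiness 36
Repair 6: 75→82, due 53, tardiness 29
Repair 2: 82→86, due 18, tardiness 68
Repair 1: 86→88, due 34, tardiness 54
Late repairs: 6.

6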